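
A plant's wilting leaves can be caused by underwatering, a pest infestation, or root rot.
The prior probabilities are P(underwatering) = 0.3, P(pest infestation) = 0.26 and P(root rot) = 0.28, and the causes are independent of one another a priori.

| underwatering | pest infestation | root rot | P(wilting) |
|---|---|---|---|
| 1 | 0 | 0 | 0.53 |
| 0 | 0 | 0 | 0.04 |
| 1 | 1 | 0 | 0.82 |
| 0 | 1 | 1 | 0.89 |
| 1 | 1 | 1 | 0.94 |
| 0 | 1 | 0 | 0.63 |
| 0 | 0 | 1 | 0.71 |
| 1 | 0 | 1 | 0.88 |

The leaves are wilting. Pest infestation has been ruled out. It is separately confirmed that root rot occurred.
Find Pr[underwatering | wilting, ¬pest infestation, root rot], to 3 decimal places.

Sum P(wilting|·) weighted by the priors over both values of underwatering:
  P(wilting | ¬pest infestation, root rot) = 0.71*0.7 + 0.88*0.3
        = 0.497000 + 0.264000 = 0.761000
Configurations with underwatering contribute 0.264000, so
  P(underwatering | wilting, ¬pest infestation, root rot) = 0.264000 / 0.761000 ≈ 0.347

Pr[underwatering | wilting, ¬pest infestation, root rot] ≈ 0.347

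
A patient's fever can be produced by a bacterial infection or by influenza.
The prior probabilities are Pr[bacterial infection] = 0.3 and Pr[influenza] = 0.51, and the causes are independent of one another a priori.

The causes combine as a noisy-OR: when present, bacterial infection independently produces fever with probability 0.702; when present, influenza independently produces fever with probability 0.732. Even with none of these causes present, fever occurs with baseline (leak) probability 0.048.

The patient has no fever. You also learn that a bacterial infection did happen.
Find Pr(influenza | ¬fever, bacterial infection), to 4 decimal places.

Pr(influenza | ¬fever, bacterial infection) ≈ 0.2181

Under noisy-OR, P(fever | causes) = 1 − (1−0.048)·∏(1−qᵢ) over the active causes.
P(¬fever | bacterial infection) = 0.283696×0.49 + 0.076031×0.51 = 0.139011 + 0.038776 = 0.177787
Of this, 0.038776 comes from 0.076031×0.51 (the influenza=true cases).
So P(influenza | ¬fever, bacterial infection) = 0.038776/0.177787 ≈ 0.2181.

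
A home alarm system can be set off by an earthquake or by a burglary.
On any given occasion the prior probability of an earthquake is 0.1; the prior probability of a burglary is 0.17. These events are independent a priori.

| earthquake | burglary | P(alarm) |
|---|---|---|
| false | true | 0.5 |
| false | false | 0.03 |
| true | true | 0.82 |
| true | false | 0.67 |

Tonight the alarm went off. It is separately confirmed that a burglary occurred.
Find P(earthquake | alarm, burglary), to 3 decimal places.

Numerator (weight on configurations with earthquake): 0.82*0.1 = 0.082000
The normalizing constant is 0.5*0.9 + 0.82*0.1 = 0.532000
Posterior = 0.082000 / 0.532000 ≈ 0.154

P(earthquake | alarm, burglary) ≈ 0.154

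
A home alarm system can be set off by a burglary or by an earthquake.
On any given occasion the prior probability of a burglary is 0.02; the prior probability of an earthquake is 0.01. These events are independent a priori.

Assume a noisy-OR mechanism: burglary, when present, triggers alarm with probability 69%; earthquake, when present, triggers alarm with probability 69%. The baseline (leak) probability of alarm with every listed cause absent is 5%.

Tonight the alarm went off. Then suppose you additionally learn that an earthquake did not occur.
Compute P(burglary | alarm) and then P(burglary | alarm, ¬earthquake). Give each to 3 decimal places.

Under noisy-OR, P(alarm | causes) = 1 − (1−0.05)·∏(1−qᵢ) over the active causes.
Sum P(alarm|·) weighted by the priors over the 4 (burglary, earthquake) configurations:
  P(alarm) = 0.05·0.98·0.99 + 0.7055·0.98·0.01 + 0.7055·0.02·0.99 + 0.908705·0.02·0.01
        = 0.048510 + 0.006914 + 0.013969 + 0.000182 = 0.069575
The terms with burglary present sum to 0.014151, so
  P(burglary | alarm) = 0.014151 / 0.069575 ≈ 0.203

Now condition on the additional information:
Weight on burglary=true, given the evidence: 0.7055·0.02 = 0.014110
The normalizing constant is 0.05·0.98 + 0.7055·0.02 = 0.063110
P(burglary | alarm, ¬earthquake) = 0.014110/0.063110 ≈ 0.224
Ruling out earthquake raises the posterior on burglary — the flip side of explaining away.

P(burglary | alarm) ≈ 0.203; P(burglary | alarm, ¬earthquake) ≈ 0.224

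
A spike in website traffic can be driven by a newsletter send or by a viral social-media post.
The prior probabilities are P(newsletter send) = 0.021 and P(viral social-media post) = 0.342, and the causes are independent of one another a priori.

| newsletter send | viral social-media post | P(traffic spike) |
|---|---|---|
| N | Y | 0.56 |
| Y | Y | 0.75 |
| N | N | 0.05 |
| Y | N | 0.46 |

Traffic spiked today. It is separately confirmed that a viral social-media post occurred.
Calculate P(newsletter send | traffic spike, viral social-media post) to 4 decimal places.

P(newsletter send | traffic spike, viral social-media post) ≈ 0.0279

P(traffic spike | viral social-media post) = 0.56·0.979 + 0.75·0.021 = 0.548240 + 0.015750 = 0.563990
Of this, 0.015750 comes from 0.75·0.021 (the newsletter send=true cases).
So P(newsletter send | traffic spike, viral social-media post) = 0.015750/0.563990 ≈ 0.0279.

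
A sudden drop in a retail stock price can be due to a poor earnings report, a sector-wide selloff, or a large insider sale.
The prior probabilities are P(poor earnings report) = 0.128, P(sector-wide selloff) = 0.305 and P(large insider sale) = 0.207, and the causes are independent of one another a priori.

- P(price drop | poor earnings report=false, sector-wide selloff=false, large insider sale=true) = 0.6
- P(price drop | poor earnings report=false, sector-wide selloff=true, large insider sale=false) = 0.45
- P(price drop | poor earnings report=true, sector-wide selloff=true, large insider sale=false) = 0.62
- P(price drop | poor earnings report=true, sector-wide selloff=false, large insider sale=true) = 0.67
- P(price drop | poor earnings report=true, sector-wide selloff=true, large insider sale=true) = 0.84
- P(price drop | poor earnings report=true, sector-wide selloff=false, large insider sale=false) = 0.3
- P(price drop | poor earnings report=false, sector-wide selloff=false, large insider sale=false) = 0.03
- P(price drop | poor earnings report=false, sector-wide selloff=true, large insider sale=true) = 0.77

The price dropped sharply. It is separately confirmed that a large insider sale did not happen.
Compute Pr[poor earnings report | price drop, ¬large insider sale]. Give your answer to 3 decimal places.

Sum P(price drop|·) weighted by the priors over the 4 (poor earnings report, sector-wide selloff) configurations:
  P(price drop | ¬large insider sale) = 0.03*0.872*0.695 + 0.45*0.872*0.305 + 0.3*0.128*0.695 + 0.62*0.128*0.305
        = 0.018181 + 0.119682 + 0.026688 + 0.024205 = 0.188756
Keeping only the poor earnings report-present terms gives 0.050893, so
  P(poor earnings report | price drop, ¬large insider sale) = 0.050893 / 0.188756 ≈ 0.270

Pr[poor earnings report | price drop, ¬large insider sale] ≈ 0.270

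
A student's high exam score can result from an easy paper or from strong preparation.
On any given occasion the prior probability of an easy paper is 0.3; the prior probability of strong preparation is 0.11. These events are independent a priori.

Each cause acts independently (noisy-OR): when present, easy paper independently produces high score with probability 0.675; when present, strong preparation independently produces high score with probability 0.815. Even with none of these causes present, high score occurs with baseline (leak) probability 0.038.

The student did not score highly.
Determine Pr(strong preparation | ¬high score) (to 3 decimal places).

Pr(strong preparation | ¬high score) ≈ 0.022

Under noisy-OR, P(high score | causes) = 1 − (1−0.038)·∏(1−qᵢ) over the active causes.
Enumerate the 4 (easy paper, strong preparation) configurations and weight by the priors:
  P(¬high score) = 0.962×0.7×0.89 + 0.17797×0.7×0.11 + 0.31265×0.3×0.89 + 0.05784×0.3×0.11
        = 0.599326 + 0.013704 + 0.083478 + 0.001909 = 0.698417
Configurations with strong preparation contribute 0.015613, so
  P(strong preparation | ¬high score) = 0.015613 / 0.698417 ≈ 0.022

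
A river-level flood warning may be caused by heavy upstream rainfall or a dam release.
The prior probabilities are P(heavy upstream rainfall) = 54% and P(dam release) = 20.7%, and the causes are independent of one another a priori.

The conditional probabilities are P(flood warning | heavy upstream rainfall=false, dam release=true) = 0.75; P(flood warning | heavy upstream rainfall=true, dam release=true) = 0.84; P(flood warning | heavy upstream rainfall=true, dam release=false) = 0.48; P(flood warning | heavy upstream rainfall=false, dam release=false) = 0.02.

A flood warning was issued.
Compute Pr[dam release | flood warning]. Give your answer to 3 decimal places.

Pr[dam release | flood warning] ≈ 0.437

Sum P(flood warning|·) weighted by the priors over the 4 (heavy upstream rainfall, dam release) configurations:
  P(flood warning) = 0.02×0.46×0.793 + 0.75×0.46×0.207 + 0.48×0.54×0.793 + 0.84×0.54×0.207
        = 0.007296 + 0.071415 + 0.205546 + 0.093895 = 0.378152
The terms with dam release present sum to 0.165310, so
  P(dam release | flood warning) = 0.165310 / 0.378152 ≈ 0.437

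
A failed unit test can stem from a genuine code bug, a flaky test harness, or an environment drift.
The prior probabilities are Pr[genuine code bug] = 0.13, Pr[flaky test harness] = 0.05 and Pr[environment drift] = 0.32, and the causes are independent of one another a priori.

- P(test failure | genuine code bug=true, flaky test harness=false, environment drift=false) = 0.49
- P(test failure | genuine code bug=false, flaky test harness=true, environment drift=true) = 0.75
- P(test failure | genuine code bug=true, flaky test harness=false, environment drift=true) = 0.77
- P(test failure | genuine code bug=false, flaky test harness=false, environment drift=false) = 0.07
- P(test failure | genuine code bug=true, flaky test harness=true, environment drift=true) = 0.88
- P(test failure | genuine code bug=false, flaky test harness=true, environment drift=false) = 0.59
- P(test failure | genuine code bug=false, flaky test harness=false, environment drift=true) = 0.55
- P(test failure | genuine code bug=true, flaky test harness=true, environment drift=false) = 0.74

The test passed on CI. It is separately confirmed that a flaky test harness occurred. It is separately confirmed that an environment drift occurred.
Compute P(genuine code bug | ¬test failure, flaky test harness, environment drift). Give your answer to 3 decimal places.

P(genuine code bug | ¬test failure, flaky test harness, environment drift) ≈ 0.067

Sum P(¬test failure|·) weighted by the priors over both values of genuine code bug:
  P(¬test failure | flaky test harness, environment drift) = 0.25·0.87 + 0.12·0.13
        = 0.217500 + 0.015600 = 0.233100
The terms with genuine code bug present sum to 0.015600, so
  P(genuine code bug | ¬test failure, flaky test harness, environment drift) = 0.015600 / 0.233100 ≈ 0.067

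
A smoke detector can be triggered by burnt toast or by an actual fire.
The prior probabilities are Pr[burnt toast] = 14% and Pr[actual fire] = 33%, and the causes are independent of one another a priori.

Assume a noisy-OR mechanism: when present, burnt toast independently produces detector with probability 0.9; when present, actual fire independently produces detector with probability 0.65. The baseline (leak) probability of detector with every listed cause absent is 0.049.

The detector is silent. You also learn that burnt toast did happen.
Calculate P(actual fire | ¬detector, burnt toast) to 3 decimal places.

Under noisy-OR, P(detector | causes) = 1 − (1−0.049)·∏(1−qᵢ) over the active causes.
Numerator (weight on configurations with actual fire): 0.033285*0.33 = 0.010984
Denominator P(¬detector | burnt toast): 0.0951*0.67 + 0.033285*0.33 = 0.074701
P(actual fire | ¬detector, burnt toast) = 0.010984/0.074701 ≈ 0.147

P(actual fire | ¬detector, burnt toast) ≈ 0.147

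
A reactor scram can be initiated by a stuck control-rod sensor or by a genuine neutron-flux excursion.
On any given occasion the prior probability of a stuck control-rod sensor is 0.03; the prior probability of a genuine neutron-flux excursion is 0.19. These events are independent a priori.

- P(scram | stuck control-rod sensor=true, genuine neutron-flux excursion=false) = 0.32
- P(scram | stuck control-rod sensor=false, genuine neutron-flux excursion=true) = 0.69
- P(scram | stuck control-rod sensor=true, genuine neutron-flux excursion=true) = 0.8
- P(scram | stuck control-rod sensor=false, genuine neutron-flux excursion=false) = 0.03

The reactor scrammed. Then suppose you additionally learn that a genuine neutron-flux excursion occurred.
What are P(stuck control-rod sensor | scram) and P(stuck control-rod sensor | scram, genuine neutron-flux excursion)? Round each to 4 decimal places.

P(stuck control-rod sensor | scram) ≈ 0.0756; P(stuck control-rod sensor | scram, genuine neutron-flux excursion) ≈ 0.0346

P(scram) = 0.03×0.97×0.81 + 0.69×0.97×0.19 + 0.32×0.03×0.81 + 0.8×0.03×0.19 = 0.023571 + 0.127167 + 0.007776 + 0.004560 = 0.163074
The stuck control-rod sensor-present share is 0.007776 + 0.004560 = 0.012336.
P(stuck control-rod sensor | scram) = 0.012336 / 0.163074 ≈ 0.0756

Now condition on the additional information:
By total probability over both values of stuck control-rod sensor:
  P(scram | genuine neutron-flux excursion) = 0.69*0.97 + 0.8*0.03
        = 0.669300 + 0.024000 = 0.693300
Keeping only the stuck control-rod sensor-present terms gives 0.024000, so
  P(stuck control-rod sensor | scram, genuine neutron-flux excursion) = 0.024000 / 0.693300 ≈ 0.0346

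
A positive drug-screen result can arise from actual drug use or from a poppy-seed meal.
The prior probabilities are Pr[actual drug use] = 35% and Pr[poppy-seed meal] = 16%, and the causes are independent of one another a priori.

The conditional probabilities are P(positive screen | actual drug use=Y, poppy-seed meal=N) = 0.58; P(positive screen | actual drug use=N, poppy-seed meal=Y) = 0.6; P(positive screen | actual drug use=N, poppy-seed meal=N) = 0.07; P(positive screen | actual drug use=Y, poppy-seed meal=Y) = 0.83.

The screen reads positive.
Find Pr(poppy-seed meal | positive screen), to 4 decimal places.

By total probability over the 4 (actual drug use, poppy-seed meal) configurations:
  P(positive screen) = 0.07×0.65×0.84 + 0.6×0.65×0.16 + 0.58×0.35×0.84 + 0.83×0.35×0.16
        = 0.038220 + 0.062400 + 0.170520 + 0.046480 = 0.317620
The terms with poppy-seed meal present sum to 0.108880, so
  P(poppy-seed meal | positive screen) = 0.108880 / 0.317620 ≈ 0.3428

Pr(poppy-seed meal | positive screen) ≈ 0.3428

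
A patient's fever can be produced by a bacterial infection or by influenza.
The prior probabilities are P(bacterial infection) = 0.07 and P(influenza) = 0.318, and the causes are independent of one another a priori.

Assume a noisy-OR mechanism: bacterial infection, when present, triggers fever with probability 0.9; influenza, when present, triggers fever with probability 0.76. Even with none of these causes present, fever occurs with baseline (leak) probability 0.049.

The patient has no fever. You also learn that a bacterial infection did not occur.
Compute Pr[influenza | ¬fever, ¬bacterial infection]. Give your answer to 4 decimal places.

Pr[influenza | ¬fever, ¬bacterial infection] ≈ 0.1006

Under noisy-OR, P(fever | causes) = 1 − (1−0.049)·∏(1−qᵢ) over the active causes.
For the numerator, keep only influenza=true terms: 0.22824*0.318 = 0.072580
Normalizer over all consistent configurations: 0.951*0.682 + 0.22824*0.318 = 0.721162
Posterior = 0.072580 / 0.721162 ≈ 0.1006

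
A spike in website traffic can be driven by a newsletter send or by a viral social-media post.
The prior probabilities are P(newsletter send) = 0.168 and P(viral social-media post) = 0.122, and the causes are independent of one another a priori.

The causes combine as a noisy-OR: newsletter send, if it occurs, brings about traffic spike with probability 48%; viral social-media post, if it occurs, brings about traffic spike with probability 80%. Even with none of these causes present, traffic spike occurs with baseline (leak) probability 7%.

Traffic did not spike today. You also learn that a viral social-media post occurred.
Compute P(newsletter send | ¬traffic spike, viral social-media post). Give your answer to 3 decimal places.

Under noisy-OR, P(traffic spike | causes) = 1 − (1−0.07)·∏(1−qᵢ) over the active causes.
Numerator (weight on configurations with newsletter send): 0.09672*0.168 = 0.016249
The normalizing constant is 0.186*0.832 + 0.09672*0.168 = 0.171001
Posterior = 0.016249 / 0.171001 ≈ 0.095

P(newsletter send | ¬traffic spike, viral social-media post) ≈ 0.095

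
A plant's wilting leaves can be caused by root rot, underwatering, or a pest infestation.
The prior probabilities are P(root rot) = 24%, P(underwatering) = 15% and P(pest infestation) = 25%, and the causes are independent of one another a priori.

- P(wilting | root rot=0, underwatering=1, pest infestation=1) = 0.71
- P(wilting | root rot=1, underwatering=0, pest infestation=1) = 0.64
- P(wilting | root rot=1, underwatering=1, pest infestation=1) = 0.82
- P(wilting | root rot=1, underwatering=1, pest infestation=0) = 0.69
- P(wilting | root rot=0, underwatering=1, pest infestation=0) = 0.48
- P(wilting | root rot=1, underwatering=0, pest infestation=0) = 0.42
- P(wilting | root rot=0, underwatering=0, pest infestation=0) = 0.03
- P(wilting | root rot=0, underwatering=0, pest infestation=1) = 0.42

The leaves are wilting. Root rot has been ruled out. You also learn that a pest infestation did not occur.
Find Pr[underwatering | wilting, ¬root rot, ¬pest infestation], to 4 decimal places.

Pr[underwatering | wilting, ¬root rot, ¬pest infestation] ≈ 0.7385

Sum P(wilting|·) weighted by the priors over both values of underwatering:
  P(wilting | ¬root rot, ¬pest infestation) = 0.03·0.85 + 0.48·0.15
        = 0.025500 + 0.072000 = 0.097500
Configurations with underwatering contribute 0.072000, so
  P(underwatering | wilting, ¬root rot, ¬pest infestation) = 0.072000 / 0.097500 ≈ 0.7385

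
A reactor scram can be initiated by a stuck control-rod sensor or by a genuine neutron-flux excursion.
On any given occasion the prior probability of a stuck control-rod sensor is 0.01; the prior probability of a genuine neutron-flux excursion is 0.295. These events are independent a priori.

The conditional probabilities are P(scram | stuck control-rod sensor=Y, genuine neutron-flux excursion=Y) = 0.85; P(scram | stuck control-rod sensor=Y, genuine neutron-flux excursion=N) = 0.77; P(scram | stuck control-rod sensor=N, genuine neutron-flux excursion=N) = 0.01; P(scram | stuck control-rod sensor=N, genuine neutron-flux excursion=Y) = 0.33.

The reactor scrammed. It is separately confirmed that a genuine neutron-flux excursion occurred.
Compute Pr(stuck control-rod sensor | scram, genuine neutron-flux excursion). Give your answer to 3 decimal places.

Sum P(scram|·) weighted by the priors over both values of stuck control-rod sensor:
  P(scram | genuine neutron-flux excursion) = 0.33·0.99 + 0.85·0.01
        = 0.326700 + 0.008500 = 0.335200
Configurations with stuck control-rod sensor contribute 0.008500, so
  P(stuck control-rod sensor | scram, genuine neutron-flux excursion) = 0.008500 / 0.335200 ≈ 0.025

Pr(stuck control-rod sensor | scram, genuine neutron-flux excursion) ≈ 0.025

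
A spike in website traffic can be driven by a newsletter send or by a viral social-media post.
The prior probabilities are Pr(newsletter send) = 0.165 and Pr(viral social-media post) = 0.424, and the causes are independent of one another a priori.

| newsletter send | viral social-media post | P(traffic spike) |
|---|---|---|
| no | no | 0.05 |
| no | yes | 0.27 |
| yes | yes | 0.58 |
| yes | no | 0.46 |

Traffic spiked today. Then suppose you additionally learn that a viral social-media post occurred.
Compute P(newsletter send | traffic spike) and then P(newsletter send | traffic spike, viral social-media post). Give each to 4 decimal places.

P(newsletter send | traffic spike) ≈ 0.4133; P(newsletter send | traffic spike, viral social-media post) ≈ 0.2980

Numerator (weight on configurations with newsletter send): 0.043718 + 0.040577 = 0.084295
Denominator P(traffic spike): 0.05×0.835×0.576 + 0.27×0.835×0.424 + 0.46×0.165×0.576 + 0.58×0.165×0.424 = 0.203934
P(newsletter send | traffic spike) = 0.084295/0.203934 ≈ 0.4133

Now also conditioning on viral social-media post=true:
Numerator (weight on configurations with newsletter send): 0.58*0.165 = 0.095700
Normalizer over all consistent configurations: 0.27*0.835 + 0.58*0.165 = 0.321150
P(newsletter send | traffic spike, viral social-media post) = 0.095700/0.321150 ≈ 0.2980
Conditioning on viral social-media post lowers the posterior on newsletter send: the classic explaining-away effect in a common-effect structure.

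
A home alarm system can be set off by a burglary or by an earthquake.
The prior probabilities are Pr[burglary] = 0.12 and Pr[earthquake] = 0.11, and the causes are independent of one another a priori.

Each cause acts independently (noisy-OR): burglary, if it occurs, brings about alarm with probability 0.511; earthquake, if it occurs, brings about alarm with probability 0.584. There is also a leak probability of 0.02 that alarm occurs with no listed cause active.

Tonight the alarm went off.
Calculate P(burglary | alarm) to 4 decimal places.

P(burglary | alarm) ≈ 0.4755

Under noisy-OR, P(alarm | causes) = 1 − (1−0.02)·∏(1−qᵢ) over the active causes.
P(alarm) = 0.02×0.88×0.89 + 0.59232×0.88×0.11 + 0.52078×0.12×0.89 + 0.800644×0.12×0.11 = 0.015664 + 0.057337 + 0.055619 + 0.010569 = 0.139189
Restricting to configurations with burglary present: 0.055619 + 0.010569 = 0.066188.
Hence the posterior is 0.066188/0.139189 ≈ 0.4755.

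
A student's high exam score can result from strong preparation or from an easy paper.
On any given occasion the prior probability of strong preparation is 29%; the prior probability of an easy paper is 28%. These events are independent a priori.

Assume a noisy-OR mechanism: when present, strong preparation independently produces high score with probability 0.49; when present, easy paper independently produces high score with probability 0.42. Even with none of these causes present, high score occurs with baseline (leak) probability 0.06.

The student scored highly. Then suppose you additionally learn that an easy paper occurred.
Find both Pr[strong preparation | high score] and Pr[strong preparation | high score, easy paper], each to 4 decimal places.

Pr[strong preparation | high score] ≈ 0.5802; Pr[strong preparation | high score, easy paper] ≈ 0.3933

Under noisy-OR, P(high score | causes) = 1 − (1−0.06)·∏(1−qᵢ) over the active causes.
Numerator (weight on configurations with strong preparation): 0.108701 + 0.058622 = 0.167323
The normalizing constant is 0.06·0.71·0.72 + 0.4548·0.71·0.28 + 0.5206·0.29·0.72 + 0.721948·0.29·0.28 = 0.288409
P(strong preparation | high score) = 0.167323/0.288409 ≈ 0.5802

With the extra evidence:
Sum P(high score|·) weighted by the priors over both values of strong preparation:
  P(high score | easy paper) = 0.4548*0.71 + 0.721948*0.29
        = 0.322908 + 0.209365 = 0.532273
Configurations with strong preparation contribute 0.209365, so
  P(strong preparation | high score, easy paper) = 0.209365 / 0.532273 ≈ 0.3933
This is intercausal reasoning (explaining away): once easy paper accounts for the high score, strong preparation becomes less likely.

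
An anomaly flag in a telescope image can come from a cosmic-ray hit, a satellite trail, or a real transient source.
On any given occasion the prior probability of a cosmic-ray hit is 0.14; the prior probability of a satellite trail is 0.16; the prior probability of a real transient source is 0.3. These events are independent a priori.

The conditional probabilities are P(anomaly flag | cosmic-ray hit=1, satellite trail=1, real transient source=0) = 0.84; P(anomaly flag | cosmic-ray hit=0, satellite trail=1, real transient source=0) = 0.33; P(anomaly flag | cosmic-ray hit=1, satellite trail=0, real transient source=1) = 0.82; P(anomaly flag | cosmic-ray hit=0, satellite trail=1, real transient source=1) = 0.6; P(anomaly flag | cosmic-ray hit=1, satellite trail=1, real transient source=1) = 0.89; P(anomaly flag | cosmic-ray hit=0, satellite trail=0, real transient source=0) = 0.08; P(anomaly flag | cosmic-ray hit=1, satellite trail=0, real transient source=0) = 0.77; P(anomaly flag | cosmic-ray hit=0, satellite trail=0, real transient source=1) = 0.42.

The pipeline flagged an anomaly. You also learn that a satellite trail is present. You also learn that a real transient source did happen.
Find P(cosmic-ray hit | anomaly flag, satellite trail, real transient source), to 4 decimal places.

P(cosmic-ray hit | anomaly flag, satellite trail, real transient source) ≈ 0.1945

Sum P(anomaly flag|·) weighted by the priors over both values of cosmic-ray hit:
  P(anomaly flag | satellite trail, real transient source) = 0.6*0.86 + 0.89*0.14
        = 0.516000 + 0.124600 = 0.640600
The terms with cosmic-ray hit present sum to 0.124600, so
  P(cosmic-ray hit | anomaly flag, satellite trail, real transient source) = 0.124600 / 0.640600 ≈ 0.1945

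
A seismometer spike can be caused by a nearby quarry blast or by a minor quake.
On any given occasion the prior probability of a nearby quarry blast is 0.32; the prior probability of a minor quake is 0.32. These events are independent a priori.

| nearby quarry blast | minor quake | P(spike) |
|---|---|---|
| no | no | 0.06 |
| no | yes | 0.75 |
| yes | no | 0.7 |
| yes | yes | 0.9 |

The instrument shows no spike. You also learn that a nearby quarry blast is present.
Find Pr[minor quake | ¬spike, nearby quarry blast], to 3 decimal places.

By total probability over both values of minor quake:
  P(¬spike | nearby quarry blast) = 0.3*0.68 + 0.1*0.32
        = 0.204000 + 0.032000 = 0.236000
The terms with minor quake present sum to 0.032000, so
  P(minor quake | ¬spike, nearby quarry blast) = 0.032000 / 0.236000 ≈ 0.136

Pr[minor quake | ¬spike, nearby quarry blast] ≈ 0.136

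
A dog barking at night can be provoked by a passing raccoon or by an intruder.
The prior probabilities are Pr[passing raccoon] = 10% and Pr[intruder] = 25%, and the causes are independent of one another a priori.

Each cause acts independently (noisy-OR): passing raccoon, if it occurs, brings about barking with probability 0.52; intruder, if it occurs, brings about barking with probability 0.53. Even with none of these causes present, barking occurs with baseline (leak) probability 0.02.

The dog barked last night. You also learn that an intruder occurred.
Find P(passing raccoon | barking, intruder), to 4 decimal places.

Under noisy-OR, P(barking | causes) = 1 − (1−0.02)·∏(1−qᵢ) over the active causes.
Numerator (weight on configurations with passing raccoon): 0.778912·0.1 = 0.077891
Denominator P(barking | intruder): 0.5394·0.9 + 0.778912·0.1 = 0.563351
Posterior = 0.077891 / 0.563351 ≈ 0.1383

P(passing raccoon | barking, intruder) ≈ 0.1383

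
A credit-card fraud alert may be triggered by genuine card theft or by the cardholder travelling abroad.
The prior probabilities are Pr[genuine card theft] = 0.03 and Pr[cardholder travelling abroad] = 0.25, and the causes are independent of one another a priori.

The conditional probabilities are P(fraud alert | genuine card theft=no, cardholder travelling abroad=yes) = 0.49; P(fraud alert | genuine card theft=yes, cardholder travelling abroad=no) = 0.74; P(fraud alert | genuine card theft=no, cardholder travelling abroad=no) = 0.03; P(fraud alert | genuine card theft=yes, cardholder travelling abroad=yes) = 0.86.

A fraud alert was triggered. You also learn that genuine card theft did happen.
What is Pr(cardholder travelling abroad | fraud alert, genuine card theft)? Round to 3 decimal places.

P(fraud alert | genuine card theft) = 0.74·0.75 + 0.86·0.25 = 0.555000 + 0.215000 = 0.770000
Of this, 0.215000 comes from 0.86·0.25 (the cardholder travelling abroad=true cases).
So P(cardholder travelling abroad | fraud alert, genuine card theft) = 0.215000/0.770000 ≈ 0.279.

Pr(cardholder travelling abroad | fraud alert, genuine card theft) ≈ 0.279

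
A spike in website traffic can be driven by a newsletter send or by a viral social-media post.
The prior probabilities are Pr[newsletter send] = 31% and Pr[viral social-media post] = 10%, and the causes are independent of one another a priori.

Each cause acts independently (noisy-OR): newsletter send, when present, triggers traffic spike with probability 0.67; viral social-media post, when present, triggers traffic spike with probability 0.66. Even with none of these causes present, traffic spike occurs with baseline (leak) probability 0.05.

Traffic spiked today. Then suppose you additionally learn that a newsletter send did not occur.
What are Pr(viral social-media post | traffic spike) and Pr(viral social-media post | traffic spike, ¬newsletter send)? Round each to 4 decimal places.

Under noisy-OR, P(traffic spike | causes) = 1 − (1−0.05)·∏(1−qᵢ) over the active causes.
For the numerator, keep only viral social-media post=true terms: 0.046713 + 0.027696 = 0.074409
Normalizer over all consistent configurations: 0.05*0.69*0.9 + 0.677*0.69*0.1 + 0.6865*0.31*0.9 + 0.89341*0.31*0.1 = 0.296992
Posterior = 0.074409 / 0.296992 ≈ 0.2505

With the extra evidence:
P(traffic spike | ¬newsletter send) = 0.05·0.9 + 0.677·0.1 = 0.045000 + 0.067700 = 0.112700
Restricting to configurations with viral social-media post present: 0.677·0.1 = 0.067700.
So P(viral social-media post | traffic spike, ¬newsletter send) = 0.067700/0.112700 ≈ 0.6007.
Ruling out newsletter send raises the posterior on viral social-media post — the flip side of explaining away.

Pr(viral social-media post | traffic spike) ≈ 0.2505; Pr(viral social-media post | traffic spike, ¬newsletter send) ≈ 0.6007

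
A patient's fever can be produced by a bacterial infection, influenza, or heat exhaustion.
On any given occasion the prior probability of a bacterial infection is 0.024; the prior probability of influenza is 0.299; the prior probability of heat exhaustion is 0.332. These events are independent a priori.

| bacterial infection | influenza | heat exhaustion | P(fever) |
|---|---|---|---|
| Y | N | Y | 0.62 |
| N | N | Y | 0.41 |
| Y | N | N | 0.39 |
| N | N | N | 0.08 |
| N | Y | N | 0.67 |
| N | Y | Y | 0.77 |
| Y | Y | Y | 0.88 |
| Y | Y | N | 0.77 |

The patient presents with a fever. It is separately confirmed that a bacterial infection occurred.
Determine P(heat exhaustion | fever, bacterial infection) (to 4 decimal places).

P(heat exhaustion | fever, bacterial infection) ≈ 0.4078

P(fever | bacterial infection) = 0.39×0.701×0.668 + 0.62×0.701×0.332 + 0.77×0.299×0.668 + 0.88×0.299×0.332 = 0.182625 + 0.144294 + 0.153794 + 0.087356 = 0.568069
The heat exhaustion-present share is 0.144294 + 0.087356 = 0.231650.
Hence the posterior is 0.231650/0.568069 ≈ 0.4078.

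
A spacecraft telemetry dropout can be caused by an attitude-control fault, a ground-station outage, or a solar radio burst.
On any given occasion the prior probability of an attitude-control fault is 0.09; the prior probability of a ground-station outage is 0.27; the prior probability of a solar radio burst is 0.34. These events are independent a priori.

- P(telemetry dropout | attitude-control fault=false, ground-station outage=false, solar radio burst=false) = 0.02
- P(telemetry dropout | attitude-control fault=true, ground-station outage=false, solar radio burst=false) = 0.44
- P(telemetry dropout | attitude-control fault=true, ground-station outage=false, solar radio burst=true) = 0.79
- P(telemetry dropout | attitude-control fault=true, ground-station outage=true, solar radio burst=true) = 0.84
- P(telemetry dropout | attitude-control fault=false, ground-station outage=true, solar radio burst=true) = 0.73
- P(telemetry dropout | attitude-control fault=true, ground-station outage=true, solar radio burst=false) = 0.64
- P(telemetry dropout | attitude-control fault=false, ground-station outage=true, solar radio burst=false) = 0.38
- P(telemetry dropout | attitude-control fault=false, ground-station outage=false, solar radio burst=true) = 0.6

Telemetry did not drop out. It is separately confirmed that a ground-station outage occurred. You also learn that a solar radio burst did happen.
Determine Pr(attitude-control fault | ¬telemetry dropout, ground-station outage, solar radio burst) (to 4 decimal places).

Weight on attitude-control fault=true, given the evidence: 0.16×0.09 = 0.014400
Denominator P(¬telemetry dropout | ground-station outage, solar radio burst): 0.27×0.91 + 0.16×0.09 = 0.260100
P(attitude-control fault | ¬telemetry dropout, ground-station outage, solar radio burst) = 0.014400/0.260100 ≈ 0.0554

Pr(attitude-control fault | ¬telemetry dropout, ground-station outage, solar radio burst) ≈ 0.0554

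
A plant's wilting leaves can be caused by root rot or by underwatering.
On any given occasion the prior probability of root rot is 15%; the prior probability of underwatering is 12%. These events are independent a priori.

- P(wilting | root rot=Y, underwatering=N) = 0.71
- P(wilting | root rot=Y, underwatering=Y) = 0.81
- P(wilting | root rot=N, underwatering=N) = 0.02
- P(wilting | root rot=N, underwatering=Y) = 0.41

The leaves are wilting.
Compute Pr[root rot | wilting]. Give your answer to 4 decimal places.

Pr[root rot | wilting] ≈ 0.6560

Enumerate the 4 (root rot, underwatering) configurations and weight by the priors:
  P(wilting) = 0.02×0.85×0.88 + 0.41×0.85×0.12 + 0.71×0.15×0.88 + 0.81×0.15×0.12
        = 0.014960 + 0.041820 + 0.093720 + 0.014580 = 0.165080
Keeping only the root rot-present terms gives 0.108300, so
  P(root rot | wilting) = 0.108300 / 0.165080 ≈ 0.6560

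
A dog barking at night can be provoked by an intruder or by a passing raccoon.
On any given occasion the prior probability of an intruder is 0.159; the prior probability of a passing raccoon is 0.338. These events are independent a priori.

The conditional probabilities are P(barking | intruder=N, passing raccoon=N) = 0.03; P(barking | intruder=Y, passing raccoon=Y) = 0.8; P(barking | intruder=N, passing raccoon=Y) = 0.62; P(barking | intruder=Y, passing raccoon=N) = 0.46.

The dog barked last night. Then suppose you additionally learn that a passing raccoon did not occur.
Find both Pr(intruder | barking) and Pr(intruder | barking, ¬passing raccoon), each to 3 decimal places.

P(barking) = 0.03×0.841×0.662 + 0.62×0.841×0.338 + 0.46×0.159×0.662 + 0.8×0.159×0.338 = 0.016702 + 0.176240 + 0.048419 + 0.042994 = 0.284355
Restricting to configurations with intruder present: 0.048419 + 0.042994 = 0.091413.
P(intruder | barking) = 0.091413 / 0.284355 ≈ 0.321

Now also conditioning on passing raccoon≠true:
Sum P(barking|·) weighted by the priors over both values of intruder:
  P(barking | ¬passing raccoon) = 0.03*0.841 + 0.46*0.159
        = 0.025230 + 0.073140 = 0.098370
The terms with intruder present sum to 0.073140, so
  P(intruder | barking, ¬passing raccoon) = 0.073140 / 0.098370 ≈ 0.744

Pr(intruder | barking) ≈ 0.321; Pr(intruder | barking, ¬passing raccoon) ≈ 0.744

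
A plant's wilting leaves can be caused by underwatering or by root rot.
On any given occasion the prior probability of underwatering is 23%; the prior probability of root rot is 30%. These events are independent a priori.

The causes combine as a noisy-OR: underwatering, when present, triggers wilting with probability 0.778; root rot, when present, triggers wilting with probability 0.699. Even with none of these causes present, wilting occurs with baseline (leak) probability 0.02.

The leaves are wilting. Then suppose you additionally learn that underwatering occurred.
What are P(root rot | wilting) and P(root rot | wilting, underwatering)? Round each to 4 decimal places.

Under noisy-OR, P(wilting | causes) = 1 − (1−0.02)·∏(1−qᵢ) over the active causes.
By total probability over the 4 (underwatering, root rot) configurations:
  P(wilting) = 0.02*0.77*0.7 + 0.70502*0.77*0.3 + 0.78244*0.23*0.7 + 0.934514*0.23*0.3
        = 0.010780 + 0.162860 + 0.125973 + 0.064481 = 0.364094
Keeping only the root rot-present terms gives 0.227341, so
  P(root rot | wilting) = 0.227341 / 0.364094 ≈ 0.6244

Now also conditioning on underwatering=true:
Numerator (weight on configurations with root rot): 0.934514·0.3 = 0.280354
Denominator P(wilting | underwatering): 0.78244·0.7 + 0.934514·0.3 = 0.828062
Posterior = 0.280354 / 0.828062 ≈ 0.3386

P(root rot | wilting) ≈ 0.6244; P(root rot | wilting, underwatering) ≈ 0.3386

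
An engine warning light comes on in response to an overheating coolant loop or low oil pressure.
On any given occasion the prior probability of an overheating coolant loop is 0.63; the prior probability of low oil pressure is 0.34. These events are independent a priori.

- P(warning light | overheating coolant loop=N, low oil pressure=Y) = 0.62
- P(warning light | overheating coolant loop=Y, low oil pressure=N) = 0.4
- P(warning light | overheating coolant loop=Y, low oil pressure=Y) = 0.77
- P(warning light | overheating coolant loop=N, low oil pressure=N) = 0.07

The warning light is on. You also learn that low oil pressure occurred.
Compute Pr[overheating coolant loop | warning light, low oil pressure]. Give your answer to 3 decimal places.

Pr[overheating coolant loop | warning light, low oil pressure] ≈ 0.679

Weight on overheating coolant loop=true, given the evidence: 0.77×0.63 = 0.485100
Denominator P(warning light | low oil pressure): 0.62×0.37 + 0.77×0.63 = 0.714500
P(overheating coolant loop | warning light, low oil pressure) = 0.485100/0.714500 ≈ 0.679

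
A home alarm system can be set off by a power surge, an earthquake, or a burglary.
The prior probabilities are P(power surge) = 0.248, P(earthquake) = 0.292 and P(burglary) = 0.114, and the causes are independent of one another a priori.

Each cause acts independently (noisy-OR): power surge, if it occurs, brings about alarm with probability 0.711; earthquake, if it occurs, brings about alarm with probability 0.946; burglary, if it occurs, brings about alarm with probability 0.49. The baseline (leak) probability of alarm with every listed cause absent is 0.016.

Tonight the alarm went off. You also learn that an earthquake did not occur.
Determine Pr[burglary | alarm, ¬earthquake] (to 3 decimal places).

Under noisy-OR, P(alarm | causes) = 1 − (1−0.016)·∏(1−qᵢ) over the active causes.
P(alarm | ¬earthquake) = 0.016·0.752·0.886 + 0.49816·0.752·0.114 + 0.715624·0.248·0.886 + 0.854968·0.248·0.114 = 0.010660 + 0.042706 + 0.157243 + 0.024172 = 0.234781
Restricting to configurations with burglary present: 0.042706 + 0.024172 = 0.066878.
So P(burglary | alarm, ¬earthquake) = 0.066878/0.234781 ≈ 0.285.

Pr[burglary | alarm, ¬earthquake] ≈ 0.285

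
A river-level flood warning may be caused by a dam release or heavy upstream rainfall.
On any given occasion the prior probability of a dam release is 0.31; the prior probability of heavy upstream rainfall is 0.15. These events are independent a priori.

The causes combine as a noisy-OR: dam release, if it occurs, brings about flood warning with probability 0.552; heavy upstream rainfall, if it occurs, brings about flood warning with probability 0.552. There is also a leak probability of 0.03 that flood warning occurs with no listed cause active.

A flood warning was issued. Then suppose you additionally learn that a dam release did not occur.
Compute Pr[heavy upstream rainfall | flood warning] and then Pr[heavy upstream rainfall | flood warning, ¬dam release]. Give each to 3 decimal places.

Under noisy-OR, P(flood warning | causes) = 1 − (1−0.03)·∏(1−qᵢ) over the active causes.
P(flood warning) = 0.03·0.69·0.85 + 0.56544·0.69·0.15 + 0.56544·0.31·0.85 + 0.805317·0.31·0.15 = 0.017595 + 0.058523 + 0.148993 + 0.037447 = 0.262558
The heavy upstream rainfall-present share is 0.058523 + 0.037447 = 0.095970.
Hence the posterior is 0.095970/0.262558 ≈ 0.366.

With the extra evidence:
Weight on heavy upstream rainfall=true, given the evidence: 0.56544*0.15 = 0.084816
Normalizer over all consistent configurations: 0.03*0.85 + 0.56544*0.15 = 0.110316
P(heavy upstream rainfall | flood warning, ¬dam release) = 0.084816/0.110316 ≈ 0.769
Ruling out dam release raises the posterior on heavy upstream rainfall — the flip side of explaining away.

Pr[heavy upstream rainfall | flood warning] ≈ 0.366; Pr[heavy upstream rainfall | flood warning, ¬dam release] ≈ 0.769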